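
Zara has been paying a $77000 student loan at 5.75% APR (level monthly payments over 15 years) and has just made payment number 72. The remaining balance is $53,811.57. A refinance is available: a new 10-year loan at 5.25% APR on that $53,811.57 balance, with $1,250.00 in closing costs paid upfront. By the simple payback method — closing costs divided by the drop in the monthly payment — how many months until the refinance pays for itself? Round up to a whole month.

21 months

Current payment = 77,000 × 5.75%/12 / (1 − (1+0.0047917)^−180) = $639.42.
Refinanced payment = 53,811.57 × 0.0043750 / (1 − (1+0.0043750)^−120) = $577.35.
Monthly savings = $639.42 − $577.35 = $62.07.
Break-even = $1,250.00 / $62.07 = 20.14 → 21 months.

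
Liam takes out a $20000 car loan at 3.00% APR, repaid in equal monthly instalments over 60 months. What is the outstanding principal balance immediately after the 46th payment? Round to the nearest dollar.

$4,938

With monthly rate i = 3%/12 = 0.0025000, the balance after k of n payments is P · [(1+i)^n − (1+i)^k] / [(1+i)^n − 1].
(1+0.0025000)^60 = 1.16161678 and (1+0.0025000)^46 = 1.12171245, so the balance is 20,000 × (1.16161678 − 1.12171245) / (1.16161678 − 1) = $4,938.14.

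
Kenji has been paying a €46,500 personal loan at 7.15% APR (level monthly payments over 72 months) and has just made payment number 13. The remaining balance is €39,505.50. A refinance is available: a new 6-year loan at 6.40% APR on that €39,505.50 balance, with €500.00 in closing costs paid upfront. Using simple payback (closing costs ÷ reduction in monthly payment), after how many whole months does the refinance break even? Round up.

Current payment = 46,500 × 7.15%/12 / (1 − (1+0.0059583)^−72) = €796.13.
Refinanced payment = 39,505.50 × 0.0053333 / (1 − (1+0.0053333)^−72) = €662.21.
Monthly savings = €796.13 − €662.21 = €133.92.
Break-even = €500.00 / €133.92 = 3.73 → 4 months.

4 months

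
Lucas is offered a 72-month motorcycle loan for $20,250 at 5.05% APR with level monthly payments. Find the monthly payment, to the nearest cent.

$326.59

At 5.05% the monthly rate is 0.0042083, so the payment is 20,250 × 0.0042083 / (1 − 1.0042083^−72) = $326.59.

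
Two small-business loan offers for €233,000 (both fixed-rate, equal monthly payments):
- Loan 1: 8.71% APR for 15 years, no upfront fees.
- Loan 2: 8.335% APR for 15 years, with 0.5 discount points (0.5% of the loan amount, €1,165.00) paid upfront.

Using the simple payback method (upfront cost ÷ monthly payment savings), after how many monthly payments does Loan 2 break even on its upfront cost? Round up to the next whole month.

23 months

Loan 1: monthly rate = 8.71%/12 = 0.0072583; payment = 233,000 × 0.0072583 / (1 − (1+0.0072583)^−180) = €2,323.21.
Loan 2: at 8.335% the monthly rate is 0.0069458, so the payment is 233,000 × 0.0069458 / (1 − 1.0069458^−180) = €2,271.96.
Monthly savings = €2,323.21 − €2,271.96 = €51.25.
Break-even = €1,165.00 / €51.25 = 22.73 → 23 months.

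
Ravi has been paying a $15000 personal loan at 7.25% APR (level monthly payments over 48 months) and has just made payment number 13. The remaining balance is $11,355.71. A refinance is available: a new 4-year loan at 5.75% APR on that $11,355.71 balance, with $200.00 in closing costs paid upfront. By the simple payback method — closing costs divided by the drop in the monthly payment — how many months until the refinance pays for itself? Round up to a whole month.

Current payment = 15,000 × 7.25%/12 / (1 − (1+0.0060417)^−48) = $360.94.
Refinanced payment = 11,355.71 × 0.0047917 / (1 − (1+0.0047917)^−48) = $265.39.
Monthly savings = $360.94 − $265.39 = $95.55.
Break-even = $200.00 / $95.55 = 2.09 → 3 months.

3 months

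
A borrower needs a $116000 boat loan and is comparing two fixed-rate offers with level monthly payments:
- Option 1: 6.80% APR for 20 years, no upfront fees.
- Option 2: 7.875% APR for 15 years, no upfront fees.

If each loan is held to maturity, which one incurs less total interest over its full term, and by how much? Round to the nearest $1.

Option 2 by $14,477

Option 1: monthly rate = 6.8%/12 = 0.0056667; payment = 116,000 × 0.0056667 / (1 − (1+0.0056667)^−240) = $885.47.
Total interest on Option 1 = 240 × $885.47 − $116,000 = $96,512.80.
Option 2: monthly rate = 7.875%/12 = 0.0065625; payment = 116,000 × 0.0065625 / (1 − (1+0.0065625)^−180) = $1,100.20.
Total interest on Option 2 = 180 × $1,100.20 − $116,000 = $82,036.00.
Option 2 is lower by $14,476.80.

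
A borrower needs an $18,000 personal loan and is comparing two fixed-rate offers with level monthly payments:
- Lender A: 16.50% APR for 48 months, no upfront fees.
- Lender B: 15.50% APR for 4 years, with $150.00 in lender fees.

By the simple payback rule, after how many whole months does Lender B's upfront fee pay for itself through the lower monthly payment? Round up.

17 months

Lender A: at 16.50% the monthly rate is 0.0137500, so the payment is 18,000 × 0.0137500 / (1 − 1.0137500^−48) = $514.75.
Lender B: at 15.50% the monthly rate is 0.0129167, so the payment is 18,000 × 0.0129167 / (1 − 1.0129167^−48) = $505.53.
Monthly savings = $514.75 − $505.53 = $9.22.
Break-even = $150.00 / $9.22 = 16.27 → 17 months.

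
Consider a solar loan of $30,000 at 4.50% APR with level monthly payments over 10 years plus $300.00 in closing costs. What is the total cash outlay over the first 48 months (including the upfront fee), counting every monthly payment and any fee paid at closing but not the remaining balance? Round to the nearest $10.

At 4.50% the monthly rate is 0.0037500, so the payment is 30,000 × 0.0037500 / (1 − 1.0037500^−120) = $310.92.
Total outlay = 48 × $310.92 + $300.00 = $15,224.16.

$15,220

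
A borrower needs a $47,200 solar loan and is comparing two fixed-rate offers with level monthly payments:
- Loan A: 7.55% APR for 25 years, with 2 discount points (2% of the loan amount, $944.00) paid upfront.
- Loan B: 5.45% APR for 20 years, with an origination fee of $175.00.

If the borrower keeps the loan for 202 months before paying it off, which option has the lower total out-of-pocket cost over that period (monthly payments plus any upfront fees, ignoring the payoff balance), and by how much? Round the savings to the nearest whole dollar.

Loan B by $6,221

Loan A: monthly rate = 7.55%/12 = 0.0062917; payment = 47,200 × 0.0062917 / (1 − (1+0.0062917)^−300) = $350.34.
Loan B: at 5.45% the monthly rate is 0.0045417, so the payment is 47,200 × 0.0045417 / (1 − 1.0045417^−240) = $323.35.
Over 202 months: Loan A costs 202 × $350.34 + $944.00 = $71,712.68; Loan B costs 202 × $323.35 + $175.00 = $65,491.70.
Loan B is cheaper by $71,712.68 − $65,491.70 = $6,220.98.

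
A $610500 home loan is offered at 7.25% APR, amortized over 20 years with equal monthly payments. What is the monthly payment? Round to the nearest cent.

At 7.25% the monthly rate is 0.0060417, so the payment is 610,500 × 0.0060417 / (1 − 1.0060417^−240) = $4,825.25.

$4,825.25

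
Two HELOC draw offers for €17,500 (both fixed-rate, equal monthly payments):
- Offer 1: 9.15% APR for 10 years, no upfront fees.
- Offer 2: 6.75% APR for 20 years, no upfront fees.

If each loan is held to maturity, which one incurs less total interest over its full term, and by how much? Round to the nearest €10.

Offer 1 by €5,160

Offer 1: at 9.15% the monthly rate is 0.0076250, so the payment is 17,500 × 0.0076250 / (1 − 1.0076250^−120) = €223.11.
Total interest on Offer 1 = 120 × €223.11 − €17,500 = €9,273.20.
Offer 2: monthly rate = 6.75%/12 = 0.0056250; payment = 17,500 × 0.0056250 / (1 − (1+0.0056250)^−240) = €133.06.
Total interest on Offer 2 = 240 × €133.06 − €17,500 = €14,434.40.
Offer 1 is lower by €5,161.20.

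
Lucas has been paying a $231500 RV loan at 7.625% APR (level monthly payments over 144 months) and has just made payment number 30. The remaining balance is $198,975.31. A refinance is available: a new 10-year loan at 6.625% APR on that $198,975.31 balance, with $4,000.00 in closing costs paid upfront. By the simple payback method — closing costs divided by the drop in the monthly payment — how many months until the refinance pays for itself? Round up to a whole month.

22 months

Current payment = 231,500 × 7.625%/12 / (1 − (1+0.0063542)^−144) = $2,458.52.
Refinanced payment = 198,975.31 × 0.0055208 / (1 − (1+0.0055208)^−120) = $2,272.00.
Monthly savings = $2,458.52 − $2,272.00 = $186.52.
Break-even = $4,000.00 / $186.52 = 21.45 → 22 months.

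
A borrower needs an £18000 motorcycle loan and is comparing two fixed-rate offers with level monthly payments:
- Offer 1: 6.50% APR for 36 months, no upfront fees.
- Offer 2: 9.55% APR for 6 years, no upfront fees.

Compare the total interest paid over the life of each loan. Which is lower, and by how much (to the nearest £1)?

Offer 1 by £3,856

Offer 1: monthly rate = 6.5%/12 = 0.0054167; payment = 18,000 × 0.0054167 / (1 − (1+0.0054167)^−36) = £551.68.
Total interest on Offer 1 = 36 × £551.68 − £18,000 = £1,860.48.
Offer 2: monthly rate = 9.55%/12 = 0.0079583; payment = 18,000 × 0.0079583 / (1 − (1+0.0079583)^−72) = £329.39.
Total interest on Offer 2 = 72 × £329.39 − £18,000 = £5,716.08.
Offer 1 is lower by £3,855.60.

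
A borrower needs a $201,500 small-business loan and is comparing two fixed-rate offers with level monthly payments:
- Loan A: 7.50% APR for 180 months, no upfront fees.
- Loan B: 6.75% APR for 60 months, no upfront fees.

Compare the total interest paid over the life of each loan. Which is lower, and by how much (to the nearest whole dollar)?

Loan B by $98,254

Loan A: at 7.50% the monthly rate is 0.0062500, so the payment is 201,500 × 0.0062500 / (1 − 1.0062500^−180) = $1,867.93.
Total interest on Loan A = 180 × $1,867.93 − $201,500 = $134,727.40.
Loan B: monthly rate = 6.75%/12 = 0.0056250; payment = 201,500 × 0.0056250 / (1 − (1+0.0056250)^−60) = $3,966.22.
Total interest on Loan B = 60 × $3,966.22 − $201,500 = $36,473.20.
Loan B is lower by $98,254.20.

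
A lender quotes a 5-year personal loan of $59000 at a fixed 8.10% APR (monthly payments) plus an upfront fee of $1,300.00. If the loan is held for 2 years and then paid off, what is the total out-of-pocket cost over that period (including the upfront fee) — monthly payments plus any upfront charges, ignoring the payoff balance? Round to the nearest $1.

Monthly rate = 8.1%/12 = 0.0067500; payment = 59,000 × 0.0067500 / (1 − (1+0.0067500)^−60) = $1,199.13.
Total outlay = 24 × $1,199.13 + $1,300.00 = $30,079.12.

$30,079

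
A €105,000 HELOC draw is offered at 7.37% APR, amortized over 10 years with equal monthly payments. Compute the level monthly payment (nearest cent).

Monthly rate = 7.37%/12 = 0.0061417; payment = 105,000 × 0.0061417 / (1 − (1+0.0061417)^−120) = €1,239.26.

€1,239.26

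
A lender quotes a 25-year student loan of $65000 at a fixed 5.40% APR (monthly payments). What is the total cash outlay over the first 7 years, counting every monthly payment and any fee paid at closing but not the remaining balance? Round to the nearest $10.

$33,200

Monthly rate = 5.4%/12 = 0.0045000; payment = 65,000 × 0.0045000 / (1 − (1+0.0045000)^−300) = $395.28.
Total outlay = 84 × $395.28 = $33,203.52.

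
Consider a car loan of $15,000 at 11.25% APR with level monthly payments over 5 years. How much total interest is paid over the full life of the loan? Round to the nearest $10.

Monthly rate = 11.25%/12 = 0.0093750; payment = 15,000 × 0.0093750 / (1 − (1+0.0093750)^−60) = $328.01.
Total paid = 60 × $328.01 = $19,680.60; interest = $19,680.60 − $15,000 = $4,680.60.

$4,680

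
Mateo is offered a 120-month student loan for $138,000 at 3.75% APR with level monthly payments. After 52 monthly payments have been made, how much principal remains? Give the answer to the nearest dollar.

With monthly rate i = 3.75%/12 = 0.0031250, the balance after k of n payments is P · [(1+i)^n − (1+i)^k] / [(1+i)^n − 1].
(1+0.0031250)^120 = 1.45414090 and (1+0.0031250)^52 = 1.17615027, so the balance is 138,000 × (1.45414090 − 1.17615027) / (1.45414090 − 1) = $84,473.14.

$84,473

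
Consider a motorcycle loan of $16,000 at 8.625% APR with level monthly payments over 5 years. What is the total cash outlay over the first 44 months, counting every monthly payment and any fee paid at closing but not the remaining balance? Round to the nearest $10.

Monthly rate = 8.625%/12 = 0.0071875; payment = 16,000 × 0.0071875 / (1 − (1+0.0071875)^−60) = $329.23.
Total outlay = 44 × $329.23 = $14,486.12.

$14,490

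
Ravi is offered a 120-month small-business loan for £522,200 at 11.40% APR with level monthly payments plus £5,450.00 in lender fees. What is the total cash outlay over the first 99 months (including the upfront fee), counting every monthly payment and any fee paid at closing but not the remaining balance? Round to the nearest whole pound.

£729,343

Monthly rate = 11.4%/12 = 0.0095000; payment = 522,200 × 0.0095000 / (1 − (1+0.0095000)^−120) = £7,312.05.
Total outlay = 99 × £7,312.05 + £5,450.00 = £729,342.95.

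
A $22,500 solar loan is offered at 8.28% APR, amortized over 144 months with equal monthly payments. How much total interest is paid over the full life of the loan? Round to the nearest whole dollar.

At 8.28% the monthly rate is 0.0069000, so the payment is 22,500 × 0.0069000 / (1 − 1.0069000^−144) = $247.02.
Total paid = 144 × $247.02 = $35,570.88; interest = $35,570.88 − $22,500 = $13,070.88.

$13,071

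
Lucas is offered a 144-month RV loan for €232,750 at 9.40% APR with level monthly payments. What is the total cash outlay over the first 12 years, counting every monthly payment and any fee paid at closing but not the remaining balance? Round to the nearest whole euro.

At 9.40% the monthly rate is 0.0078333, so the payment is 232,750 × 0.0078333 / (1 − 1.0078333^−144) = €2,701.47.
Total outlay = 144 × €2,701.47 = €389,011.68.

€389,012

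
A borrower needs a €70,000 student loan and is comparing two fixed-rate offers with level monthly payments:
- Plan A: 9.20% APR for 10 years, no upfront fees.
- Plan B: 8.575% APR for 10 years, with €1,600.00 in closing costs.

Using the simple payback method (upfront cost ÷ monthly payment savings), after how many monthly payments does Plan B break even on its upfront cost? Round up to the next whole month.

Plan A: monthly rate = 9.2%/12 = 0.0076667; payment = 70,000 × 0.0076667 / (1 − (1+0.0076667)^−120) = €894.32.
Plan B: monthly rate = 8.575%/12 = 0.0071458; payment = 70,000 × 0.0071458 / (1 − (1+0.0071458)^−120) = €870.71.
Monthly savings = €894.32 − €870.71 = €23.61.
Break-even = €1,600.00 / €23.61 = 67.77 → 68 months.

68 months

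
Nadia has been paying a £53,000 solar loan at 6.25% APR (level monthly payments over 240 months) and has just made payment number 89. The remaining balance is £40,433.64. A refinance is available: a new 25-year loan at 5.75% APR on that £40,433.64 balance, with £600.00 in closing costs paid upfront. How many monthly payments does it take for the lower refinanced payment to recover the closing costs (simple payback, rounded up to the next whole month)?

5 months

Current payment = 53,000 × 6.25%/12 / (1 − (1+0.0052083)^−240) = £387.39.
Refinanced payment = 40,433.64 × 0.0047917 / (1 − (1+0.0047917)^−300) = £254.37.
Monthly savings = £387.39 − £254.37 = £133.02.
Break-even = £600.00 / £133.02 = 4.51 → 5 months.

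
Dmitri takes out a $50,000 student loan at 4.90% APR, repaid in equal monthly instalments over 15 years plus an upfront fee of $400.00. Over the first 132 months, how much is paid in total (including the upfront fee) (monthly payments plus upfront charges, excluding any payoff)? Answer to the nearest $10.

$52,250

Monthly rate = 4.9%/12 = 0.0040833; payment = 50,000 × 0.0040833 / (1 − (1+0.0040833)^−180) = $392.80.
Total outlay = 132 × $392.80 + $400.00 = $52,249.60.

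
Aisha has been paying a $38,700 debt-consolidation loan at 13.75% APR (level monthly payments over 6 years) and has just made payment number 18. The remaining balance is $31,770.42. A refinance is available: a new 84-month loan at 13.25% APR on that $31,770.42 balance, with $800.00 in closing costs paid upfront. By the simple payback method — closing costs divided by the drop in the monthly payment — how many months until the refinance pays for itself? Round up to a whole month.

4 months

Current payment = 38,700 × 13.75%/12 / (1 − (1+0.0114583)^−72) = $792.27.
Refinanced payment = 31,770.42 × 0.0110417 / (1 − (1+0.0110417)^−84) = $582.29.
Monthly savings = $792.27 − $582.29 = $209.98.
Break-even = $800.00 / $209.98 = 3.81 → 4 months.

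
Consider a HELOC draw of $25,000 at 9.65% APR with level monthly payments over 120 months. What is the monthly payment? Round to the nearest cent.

$325.55

At 9.65% the monthly rate is 0.0080417, so the payment is 25,000 × 0.0080417 / (1 − 1.0080417^−120) = $325.55.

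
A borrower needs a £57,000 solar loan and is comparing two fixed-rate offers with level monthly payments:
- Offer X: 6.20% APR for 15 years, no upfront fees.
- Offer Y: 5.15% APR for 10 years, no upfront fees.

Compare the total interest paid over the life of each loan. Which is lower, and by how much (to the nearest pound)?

Offer Y by £14,641

Offer X: at 6.20% the monthly rate is 0.0051667, so the payment is 57,000 × 0.0051667 / (1 − 1.0051667^−180) = £487.18.
Total interest on Offer X = 180 × £487.18 − £57,000 = £30,692.40.
Offer Y: monthly rate = 5.15%/12 = 0.0042917; payment = 57,000 × 0.0042917 / (1 − (1+0.0042917)^−120) = £608.76.
Total interest on Offer Y = 120 × £608.76 − £57,000 = £16,051.20.
Offer Y is lower by £14,641.20.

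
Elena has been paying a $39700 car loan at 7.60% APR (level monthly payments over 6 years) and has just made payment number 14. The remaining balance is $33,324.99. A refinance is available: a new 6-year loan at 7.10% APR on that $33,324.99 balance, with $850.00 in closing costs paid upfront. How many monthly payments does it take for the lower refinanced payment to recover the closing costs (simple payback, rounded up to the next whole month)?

Current payment = 39,700 × 7.6%/12 / (1 − (1+0.0063333)^−72) = $688.34.
Refinanced payment = 33,324.99 × 0.0059167 / (1 − (1+0.0059167)^−72) = $569.76.
Monthly savings = $688.34 − $569.76 = $118.58.
Break-even = $850.00 / $118.58 = 7.17 → 8 months.

8 months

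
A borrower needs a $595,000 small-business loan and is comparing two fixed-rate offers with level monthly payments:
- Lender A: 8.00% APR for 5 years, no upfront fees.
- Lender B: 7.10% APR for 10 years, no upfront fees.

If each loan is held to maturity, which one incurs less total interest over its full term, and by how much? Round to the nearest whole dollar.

Lender A by $108,832

Lender A: monthly rate = 8%/12 = 0.0066667; payment = 595,000 × 0.0066667 / (1 − (1+0.0066667)^−60) = $12,064.45.
Total interest on Lender A = 60 × $12,064.45 − $595,000 = $128,867.00.
Lender B: monthly rate = 7.1%/12 = 0.0059167; payment = 595,000 × 0.0059167 / (1 − (1+0.0059167)^−120) = $6,939.16.
Total interest on Lender B = 120 × $6,939.16 − $595,000 = $237,699.20.
Lender A is lower by $108,832.20.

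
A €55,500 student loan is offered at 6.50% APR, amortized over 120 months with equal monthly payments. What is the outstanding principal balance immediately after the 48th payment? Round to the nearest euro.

With monthly rate i = 6.5%/12 = 0.0054167, the balance after k of n payments is P · [(1+i)^n − (1+i)^k] / [(1+i)^n − 1].
(1+0.0054167)^120 = 1.91218375 and (1+0.0054167)^48 = 1.29602044, so the balance is 55,500 × (1.91218375 − 1.29602044) / (1.91218375 − 1) = €37,489.23.

€37,489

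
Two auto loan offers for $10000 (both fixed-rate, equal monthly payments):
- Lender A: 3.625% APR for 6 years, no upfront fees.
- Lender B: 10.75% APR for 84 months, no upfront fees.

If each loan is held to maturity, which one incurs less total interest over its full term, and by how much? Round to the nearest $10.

Lender A: monthly rate = 3.625%/12 = 0.0030208; payment = 10,000 × 0.0030208 / (1 − (1+0.0030208)^−72) = $154.75.
Total interest on Lender A = 72 × $154.75 − $10,000 = $1,142.00.
Lender B: at 10.75% the monthly rate is 0.0089583, so the payment is 10,000 × 0.0089583 / (1 − 1.0089583^−84) = $169.91.
Total interest on Lender B = 84 × $169.91 − $10,000 = $4,272.44.
Lender A is lower by $3,130.44.

Lender A by $3,130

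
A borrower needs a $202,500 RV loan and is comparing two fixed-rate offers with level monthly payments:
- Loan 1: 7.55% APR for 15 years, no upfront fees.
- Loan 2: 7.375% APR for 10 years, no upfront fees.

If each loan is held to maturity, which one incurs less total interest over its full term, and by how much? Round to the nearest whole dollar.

Loan 2 by $52,070

Loan 1: at 7.55% the monthly rate is 0.0062917, so the payment is 202,500 × 0.0062917 / (1 − 1.0062917^−180) = $1,882.96.
Total interest on Loan 1 = 180 × $1,882.96 − $202,500 = $136,432.80.
Loan 2: at 7.375% the monthly rate is 0.0061458, so the payment is 202,500 × 0.0061458 / (1 − 1.0061458^−120) = $2,390.52.
Total interest on Loan 2 = 120 × $2,390.52 − $202,500 = $84,362.40.
Loan 2 is lower by $52,070.40.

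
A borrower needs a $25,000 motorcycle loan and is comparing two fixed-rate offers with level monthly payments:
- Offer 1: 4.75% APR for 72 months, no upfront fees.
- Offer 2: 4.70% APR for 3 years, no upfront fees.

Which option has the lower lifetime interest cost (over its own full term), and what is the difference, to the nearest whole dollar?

Offer 2 by $1,928

Offer 1: monthly rate = 4.75%/12 = 0.0039583; payment = 25,000 × 0.0039583 / (1 − (1+0.0039583)^−72) = $399.73.
Total interest on Offer 1 = 72 × $399.73 − $25,000 = $3,780.56.
Offer 2: at 4.70% the monthly rate is 0.0039167, so the payment is 25,000 × 0.0039167 / (1 − 1.0039167^−36) = $745.91.
Total interest on Offer 2 = 36 × $745.91 − $25,000 = $1,852.76.
Offer 2 is lower by $1,927.80.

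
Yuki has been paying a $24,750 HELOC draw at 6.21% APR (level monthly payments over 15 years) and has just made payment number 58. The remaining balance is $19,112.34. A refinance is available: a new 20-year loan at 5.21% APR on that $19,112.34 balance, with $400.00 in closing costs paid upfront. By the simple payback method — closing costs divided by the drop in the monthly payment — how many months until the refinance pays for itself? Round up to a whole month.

5 months

Current payment = 24,750 × 6.21%/12 / (1 − (1+0.0051750)^−180) = $211.67.
Refinanced payment = 19,112.34 × 0.0043417 / (1 − (1+0.0043417)^−240) = $128.36.
Monthly savings = $211.67 − $128.36 = $83.31.
Break-even = $400.00 / $83.31 = 4.80 → 5 months.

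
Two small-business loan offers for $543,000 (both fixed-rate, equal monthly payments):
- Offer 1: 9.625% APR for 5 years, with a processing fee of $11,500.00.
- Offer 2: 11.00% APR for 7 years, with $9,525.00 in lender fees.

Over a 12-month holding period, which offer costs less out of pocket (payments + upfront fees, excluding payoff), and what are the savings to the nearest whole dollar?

Offer 1: monthly rate = 9.625%/12 = 0.0080208; payment = 543,000 × 0.0080208 / (1 − (1+0.0080208)^−60) = $11,437.21.
Offer 2: at 11.00% the monthly rate is 0.0091667, so the payment is 543,000 × 0.0091667 / (1 − 1.0091667^−84) = $9,297.48.
Over 12 months: Offer 1 costs 12 × $11,437.21 + $11,500.00 = $148,746.52; Offer 2 costs 12 × $9,297.48 + $9,525.00 = $121,094.76.
Offer 2 is cheaper by $148,746.52 − $121,094.76 = $27,651.76.

Offer 2 by $27,652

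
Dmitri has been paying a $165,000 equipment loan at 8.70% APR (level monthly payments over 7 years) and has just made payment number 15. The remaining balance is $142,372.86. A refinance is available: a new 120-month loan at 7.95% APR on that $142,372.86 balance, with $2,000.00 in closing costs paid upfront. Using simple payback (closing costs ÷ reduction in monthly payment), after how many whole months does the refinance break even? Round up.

3 months

Current payment = 165,000 × 8.7%/12 / (1 − (1+0.0072500)^−84) = $2,629.65.
Refinanced payment = 142,372.86 × 0.0066250 / (1 − (1+0.0066250)^−120) = $1,723.62.
Monthly savings = $2,629.65 − $1,723.62 = $906.03.
Break-even = $2,000.00 / $906.03 = 2.21 → 3 months.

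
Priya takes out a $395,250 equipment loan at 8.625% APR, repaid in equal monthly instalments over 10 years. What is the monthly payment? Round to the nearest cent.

Monthly rate = 8.625%/12 = 0.0071875; payment = 395,250 × 0.0071875 / (1 − (1+0.0071875)^−120) = $4,927.00.

$4,927.00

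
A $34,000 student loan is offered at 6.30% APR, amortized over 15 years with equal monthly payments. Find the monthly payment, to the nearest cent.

$292.45

Monthly rate = 6.3%/12 = 0.0052500; payment = 34,000 × 0.0052500 / (1 − (1+0.0052500)^−180) = $292.45.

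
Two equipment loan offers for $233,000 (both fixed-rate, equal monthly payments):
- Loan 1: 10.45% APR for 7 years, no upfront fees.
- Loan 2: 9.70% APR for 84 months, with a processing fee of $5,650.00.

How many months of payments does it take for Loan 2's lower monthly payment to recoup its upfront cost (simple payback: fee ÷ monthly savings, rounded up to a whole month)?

Loan 1: at 10.45% the monthly rate is 0.0087083, so the payment is 233,000 × 0.0087083 / (1 − 1.0087083^−84) = $3,922.47.
Loan 2: at 9.70% the monthly rate is 0.0080833, so the payment is 233,000 × 0.0080833 / (1 − 1.0080833^−84) = $3,832.05.
Monthly savings = $3,922.47 − $3,832.05 = $90.42.
Break-even = $5,650.00 / $90.42 = 62.49 → 63 months.

63 months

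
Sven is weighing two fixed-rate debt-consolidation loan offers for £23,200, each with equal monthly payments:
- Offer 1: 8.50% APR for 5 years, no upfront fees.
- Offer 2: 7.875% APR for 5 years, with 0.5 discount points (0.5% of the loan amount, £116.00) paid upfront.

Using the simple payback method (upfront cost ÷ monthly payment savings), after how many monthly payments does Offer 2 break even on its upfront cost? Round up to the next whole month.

Offer 1: at 8.50% the monthly rate is 0.0070833, so the payment is 23,200 × 0.0070833 / (1 − 1.0070833^−60) = £475.98.
Offer 2: monthly rate = 7.875%/12 = 0.0065625; payment = 23,200 × 0.0065625 / (1 − (1+0.0065625)^−60) = £469.03.
Monthly savings = £475.98 − £469.03 = £6.95.
Break-even = £116.00 / £6.95 = 16.69 → 17 months.

17 months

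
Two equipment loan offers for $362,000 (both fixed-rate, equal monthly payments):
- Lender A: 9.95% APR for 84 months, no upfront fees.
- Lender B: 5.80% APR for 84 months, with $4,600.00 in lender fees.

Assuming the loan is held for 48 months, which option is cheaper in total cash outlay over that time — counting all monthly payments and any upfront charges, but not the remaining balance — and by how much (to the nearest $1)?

Lender A: monthly rate = 9.95%/12 = 0.0082917; payment = 362,000 × 0.0082917 / (1 − (1+0.0082917)^−84) = $6,000.28.
Lender B: at 5.80% the monthly rate is 0.0048333, so the payment is 362,000 × 0.0048333 / (1 − 1.0048333^−84) = $5,253.66.
Over 48 months: Lender A costs 48 × $6,000.28 = $288,013.44; Lender B costs 48 × $5,253.66 + $4,600.00 = $256,775.68.
Lender B is cheaper by $288,013.44 − $256,775.68 = $31,237.76.

Lender B by $31,238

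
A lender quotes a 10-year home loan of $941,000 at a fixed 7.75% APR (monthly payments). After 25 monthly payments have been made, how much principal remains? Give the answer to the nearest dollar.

$799,983

With monthly rate i = 7.75%/12 = 0.0064583, the balance after k of n payments is P · [(1+i)^n − (1+i)^k] / [(1+i)^n − 1].
(1+0.0064583)^120 = 2.16519000 and (1+0.0064583)^25 = 1.17461354, so the balance is 941,000 × (2.16519000 − 1.17461354) / (2.16519000 − 1) = $799,983.22.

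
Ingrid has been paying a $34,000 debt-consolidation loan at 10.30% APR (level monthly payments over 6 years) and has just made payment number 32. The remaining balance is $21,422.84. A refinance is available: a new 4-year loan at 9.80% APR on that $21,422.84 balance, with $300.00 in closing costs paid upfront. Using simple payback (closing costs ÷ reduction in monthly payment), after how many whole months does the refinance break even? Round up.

4 months

Current payment = 34,000 × 10.3%/12 / (1 − (1+0.0085833)^−72) = $635.03.
Refinanced payment = 21,422.84 × 0.0081667 / (1 − (1+0.0081667)^−48) = $541.28.
Monthly savings = $635.03 − $541.28 = $93.75.
Break-even = $300.00 / $93.75 = 3.20 → 4 months.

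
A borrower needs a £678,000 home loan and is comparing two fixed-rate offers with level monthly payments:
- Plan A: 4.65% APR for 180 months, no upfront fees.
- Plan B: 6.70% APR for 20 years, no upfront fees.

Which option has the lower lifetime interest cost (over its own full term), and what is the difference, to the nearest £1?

Plan A: at 4.65% the monthly rate is 0.0038750, so the payment is 678,000 × 0.0038750 / (1 − 1.0038750^−180) = £5,238.78.
Total interest on Plan A = 180 × £5,238.78 − £678,000 = £264,980.40.
Plan B: at 6.70% the monthly rate is 0.0055833, so the payment is 678,000 × 0.0055833 / (1 − 1.0055833^−240) = £5,135.13.
Total interest on Plan B = 240 × £5,135.13 − £678,000 = £554,431.20.
Plan A is lower by £289,450.80.

Plan A by £289,451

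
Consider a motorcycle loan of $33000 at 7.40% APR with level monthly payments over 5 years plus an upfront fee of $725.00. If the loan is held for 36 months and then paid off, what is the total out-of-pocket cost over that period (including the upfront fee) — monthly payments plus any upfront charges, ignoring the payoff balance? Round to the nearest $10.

Monthly rate = 7.4%/12 = 0.0061667; payment = 33,000 × 0.0061667 / (1 − (1+0.0061667)^−60) = $659.69.
Total outlay = 36 × $659.69 + $725.00 = $24,473.84.

$24,470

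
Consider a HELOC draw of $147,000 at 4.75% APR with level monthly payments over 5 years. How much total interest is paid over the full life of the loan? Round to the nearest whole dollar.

At 4.75% the monthly rate is 0.0039583, so the payment is 147,000 × 0.0039583 / (1 − 1.0039583^−60) = $2,757.27.
Total paid = 60 × $2,757.27 = $165,436.20; interest = $165,436.20 − $147,000 = $18,436.20.

$18,436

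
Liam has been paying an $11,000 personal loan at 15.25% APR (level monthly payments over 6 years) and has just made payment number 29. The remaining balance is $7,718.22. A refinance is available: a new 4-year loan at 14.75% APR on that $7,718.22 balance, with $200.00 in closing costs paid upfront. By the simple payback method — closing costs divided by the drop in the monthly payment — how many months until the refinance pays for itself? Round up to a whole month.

10 months

Current payment = 11,000 × 15.25%/12 / (1 − (1+0.0127083)^−72) = $234.09.
Refinanced payment = 7,718.22 × 0.0122917 / (1 − (1+0.0122917)^−48) = $213.83.
Monthly savings = $234.09 − $213.83 = $20.26.
Break-even = $200.00 / $20.26 = 9.87 → 10 months.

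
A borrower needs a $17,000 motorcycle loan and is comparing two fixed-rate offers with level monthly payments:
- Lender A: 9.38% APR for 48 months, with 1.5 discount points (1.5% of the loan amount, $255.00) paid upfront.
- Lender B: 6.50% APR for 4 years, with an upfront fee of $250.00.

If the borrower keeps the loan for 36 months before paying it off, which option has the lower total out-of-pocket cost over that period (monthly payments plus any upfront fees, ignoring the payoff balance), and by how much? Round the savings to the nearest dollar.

Lender B by $832

Lender A: at 9.38% the monthly rate is 0.0078167, so the payment is 17,000 × 0.0078167 / (1 − 1.0078167^−48) = $426.12.
Lender B: monthly rate = 6.5%/12 = 0.0054167; payment = 17,000 × 0.0054167 / (1 − (1+0.0054167)^−48) = $403.15.
Over 36 months: Lender A costs 36 × $426.12 + $255.00 = $15,595.32; Lender B costs 36 × $403.15 + $250.00 = $14,763.40.
Lender B is cheaper by $15,595.32 − $14,763.40 = $831.92.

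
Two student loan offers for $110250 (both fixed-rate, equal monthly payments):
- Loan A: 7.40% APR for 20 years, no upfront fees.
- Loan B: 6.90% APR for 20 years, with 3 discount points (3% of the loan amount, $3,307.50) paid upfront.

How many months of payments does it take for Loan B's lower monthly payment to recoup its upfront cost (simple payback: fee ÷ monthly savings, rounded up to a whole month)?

Loan A: monthly rate = 7.4%/12 = 0.0061667; payment = 110,250 × 0.0061667 / (1 − (1+0.0061667)^−240) = $881.44.
Loan B: monthly rate = 6.9%/12 = 0.0057500; payment = 110,250 × 0.0057500 / (1 − (1+0.0057500)^−240) = $848.16.
Monthly savings = $881.44 − $848.16 = $33.28.
Break-even = $3,307.50 / $33.28 = 99.38 → 100 months.

100 months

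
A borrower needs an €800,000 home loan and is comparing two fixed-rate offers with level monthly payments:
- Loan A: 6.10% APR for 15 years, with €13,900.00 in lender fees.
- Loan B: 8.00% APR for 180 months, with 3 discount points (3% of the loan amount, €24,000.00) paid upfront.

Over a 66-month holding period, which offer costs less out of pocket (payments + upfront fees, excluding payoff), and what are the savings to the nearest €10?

Loan A by €66,270

Loan A: at 6.10% the monthly rate is 0.0050833, so the payment is 800,000 × 0.0050833 / (1 − 1.0050833^−180) = €6,794.15.
Loan B: monthly rate = 8%/12 = 0.0066667; payment = 800,000 × 0.0066667 / (1 − (1+0.0066667)^−180) = €7,645.22.
Over 66 months: Loan A costs 66 × €6,794.15 + €13,900.00 = €462,313.90; Loan B costs 66 × €7,645.22 + €24,000.00 = €528,584.52.
Loan A is cheaper by €528,584.52 − €462,313.90 = €66,270.62.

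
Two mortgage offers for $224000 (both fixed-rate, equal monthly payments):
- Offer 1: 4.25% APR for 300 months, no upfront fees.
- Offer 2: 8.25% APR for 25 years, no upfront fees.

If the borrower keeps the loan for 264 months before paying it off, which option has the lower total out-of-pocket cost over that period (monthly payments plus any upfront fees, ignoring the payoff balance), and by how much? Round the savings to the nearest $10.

Offer 1 by $145,900

Offer 1: monthly rate = 4.25%/12 = 0.0035417; payment = 224,000 × 0.0035417 / (1 − (1+0.0035417)^−300) = $1,213.49.
Offer 2: monthly rate = 8.25%/12 = 0.0068750; payment = 224,000 × 0.0068750 / (1 − (1+0.0068750)^−300) = $1,766.13.
Over 264 months: Offer 1 costs 264 × $1,213.49 = $320,361.36; Offer 2 costs 264 × $1,766.13 = $466,258.32.
Offer 1 is cheaper by $466,258.32 − $320,361.36 = $145,896.96.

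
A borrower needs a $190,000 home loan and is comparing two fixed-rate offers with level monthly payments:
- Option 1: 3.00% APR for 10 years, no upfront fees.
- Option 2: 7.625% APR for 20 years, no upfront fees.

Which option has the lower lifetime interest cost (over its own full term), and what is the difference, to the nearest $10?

Option 1: monthly rate = 3%/12 = 0.0025000; payment = 190,000 × 0.0025000 / (1 − (1+0.0025000)^−120) = $1,834.65.
Total interest on Option 1 = 120 × $1,834.65 − $190,000 = $30,158.00.
Option 2: at 7.625% the monthly rate is 0.0063542, so the payment is 190,000 × 0.0063542 / (1 − 1.0063542^−240) = $1,545.18.
Total interest on Option 2 = 240 × $1,545.18 − $190,000 = $180,843.20.
Option 1 is lower by $150,685.20.

Option 1 by $150,690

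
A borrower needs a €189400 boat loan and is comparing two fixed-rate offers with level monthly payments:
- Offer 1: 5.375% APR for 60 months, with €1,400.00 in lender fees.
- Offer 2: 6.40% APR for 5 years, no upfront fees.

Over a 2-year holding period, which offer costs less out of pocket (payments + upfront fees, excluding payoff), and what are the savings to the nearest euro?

Offer 1: at 5.375% the monthly rate is 0.0044792, so the payment is 189,400 × 0.0044792 / (1 − 1.0044792^−60) = €3,606.84.
Offer 2: at 6.40% the monthly rate is 0.0053333, so the payment is 189,400 × 0.0053333 / (1 − 1.0053333^−60) = €3,696.96.
Over 24 months: Offer 1 costs 24 × €3,606.84 + €1,400.00 = €87,964.16; Offer 2 costs 24 × €3,696.96 = €88,727.04.
Offer 1 is cheaper by €88,727.04 − €87,964.16 = €762.88.

Offer 1 by €763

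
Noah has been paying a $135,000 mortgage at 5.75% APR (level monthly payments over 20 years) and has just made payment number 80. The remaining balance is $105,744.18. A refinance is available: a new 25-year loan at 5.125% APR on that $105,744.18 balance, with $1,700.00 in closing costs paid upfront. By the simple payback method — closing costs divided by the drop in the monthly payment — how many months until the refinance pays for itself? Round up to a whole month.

6 months

Current payment = 135,000 × 5.75%/12 / (1 − (1+0.0047917)^−240) = $947.81.
Refinanced payment = 105,744.18 × 0.0042708 / (1 − (1+0.0042708)^−300) = $625.90.
Monthly savings = $947.81 − $625.90 = $321.91.
Break-even = $1,700.00 / $321.91 = 5.28 → 6 months.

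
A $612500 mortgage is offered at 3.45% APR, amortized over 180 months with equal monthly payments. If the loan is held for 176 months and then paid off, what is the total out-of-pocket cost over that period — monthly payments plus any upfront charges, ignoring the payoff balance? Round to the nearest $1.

$767,999

At 3.45% the monthly rate is 0.0028750, so the payment is 612,500 × 0.0028750 / (1 − 1.0028750^−180) = $4,363.63.
Total outlay = 176 × $4,363.63 = $767,998.88.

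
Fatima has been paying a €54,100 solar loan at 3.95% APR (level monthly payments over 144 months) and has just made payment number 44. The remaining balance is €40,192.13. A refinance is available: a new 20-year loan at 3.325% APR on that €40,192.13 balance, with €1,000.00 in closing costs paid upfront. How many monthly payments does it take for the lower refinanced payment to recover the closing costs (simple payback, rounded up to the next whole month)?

5 months

Current payment = 54,100 × 3.95%/12 / (1 − (1+0.0032917)^−144) = €472.35.
Refinanced payment = 40,192.13 × 0.0027708 / (1 − (1+0.0027708)^−240) = €229.50.
Monthly savings = €472.35 − €229.50 = €242.85.
Break-even = €1,000.00 / €242.85 = 4.12 → 5 months.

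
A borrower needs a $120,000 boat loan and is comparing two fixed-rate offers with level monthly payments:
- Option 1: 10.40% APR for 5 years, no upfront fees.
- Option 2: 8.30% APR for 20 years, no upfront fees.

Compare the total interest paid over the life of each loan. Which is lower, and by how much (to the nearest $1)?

Option 1: at 10.40% the monthly rate is 0.0086667, so the payment is 120,000 × 0.0086667 / (1 − 1.0086667^−60) = $2,573.33.
Total interest on Option 1 = 60 × $2,573.33 − $120,000 = $34,399.80.
Option 2: at 8.30% the monthly rate is 0.0069167, so the payment is 120,000 × 0.0069167 / (1 − 1.0069167^−240) = $1,026.25.
Total interest on Option 2 = 240 × $1,026.25 − $120,000 = $126,300.00.
Option 1 is lower by $91,900.20.

Option 1 by $91,900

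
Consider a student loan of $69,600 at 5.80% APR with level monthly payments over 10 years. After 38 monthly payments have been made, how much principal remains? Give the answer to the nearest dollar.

With monthly rate i = 5.8%/12 = 0.0048333, the balance after k of n payments is P · [(1+i)^n − (1+i)^k] / [(1+i)^n − 1].
(1+0.0048333)^120 = 1.78354478 and (1+0.0048333)^38 = 1.20108370, so the balance is 69,600 × (1.78354478 − 1.20108370) / (1.78354478 − 1) = $51,738.32.

$51,738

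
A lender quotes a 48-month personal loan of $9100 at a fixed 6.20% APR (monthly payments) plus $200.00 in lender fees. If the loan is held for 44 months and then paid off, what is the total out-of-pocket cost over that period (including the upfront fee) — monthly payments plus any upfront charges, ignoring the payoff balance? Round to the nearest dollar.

At 6.20% the monthly rate is 0.0051667, so the payment is 9,100 × 0.0051667 / (1 − 1.0051667^−48) = $214.55.
Total outlay = 44 × $214.55 + $200.00 = $9,640.20.

$9,640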